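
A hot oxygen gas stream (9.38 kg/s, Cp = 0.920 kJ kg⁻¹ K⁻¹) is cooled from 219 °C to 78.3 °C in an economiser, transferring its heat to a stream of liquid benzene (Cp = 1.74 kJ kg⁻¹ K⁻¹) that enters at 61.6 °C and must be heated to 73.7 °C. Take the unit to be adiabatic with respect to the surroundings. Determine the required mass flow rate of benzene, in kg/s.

ṁ_c = 57.7 kg/s

Heat released by hot stream: Q = 9.38 × 0.920 × (219 − 78.3) = 1214.2 kJ/s
Energy balance on cold side (adiabatic exchanger): Q = ṁ_c·Cp_c·(T_c,out − T_c,in)
ṁ_c = 1214.2 / [1.74 × (73.7 − 61.6)] = 57.67 kg/s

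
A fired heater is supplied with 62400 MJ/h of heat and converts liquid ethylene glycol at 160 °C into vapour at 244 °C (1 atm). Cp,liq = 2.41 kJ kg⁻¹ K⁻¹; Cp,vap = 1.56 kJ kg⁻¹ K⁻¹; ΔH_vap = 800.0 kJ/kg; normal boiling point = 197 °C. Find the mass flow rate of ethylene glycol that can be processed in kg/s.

ṁ = 18.0 kg/s

Δh = 2.41×(197−160) + 800.0 + 1.56×(244−197) = 962.49 kJ/kg
Q = 62400 MJ/h = 17333 kJ/s = 17333 kJ/s
ṁ = Q/Δh = 17333 / 962.49 = 18.009 kg/s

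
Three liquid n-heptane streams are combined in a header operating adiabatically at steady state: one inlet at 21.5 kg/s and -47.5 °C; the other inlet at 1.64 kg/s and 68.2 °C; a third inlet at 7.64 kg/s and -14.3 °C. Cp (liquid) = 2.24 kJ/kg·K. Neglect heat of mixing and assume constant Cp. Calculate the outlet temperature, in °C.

T_out = -33.1 °C

Adiabatic, steady state ⇒ Σ ṁᵢCp,ᵢ(T_out − Tᵢ) = 0
T_out = Σ ṁᵢCp,ᵢTᵢ / Σ ṁᵢCp,ᵢ
      = -2281.8 / 68.947 = -33.095 °C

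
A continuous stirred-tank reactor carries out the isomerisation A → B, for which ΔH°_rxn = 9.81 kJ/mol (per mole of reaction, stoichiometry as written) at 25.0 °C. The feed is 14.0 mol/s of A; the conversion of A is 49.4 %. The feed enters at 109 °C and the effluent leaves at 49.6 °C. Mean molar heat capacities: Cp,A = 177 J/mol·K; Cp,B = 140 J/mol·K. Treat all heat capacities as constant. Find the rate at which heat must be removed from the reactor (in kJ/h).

Extent of reaction ξ = 0.494 × 14.0 = 6.916 mol/s
Reaction term: ξ·ΔH°_rxn = 6.916 × 9.81 = 67.846 kJ/s
Sensible, feed 109→25 °C: -208.15 kJ/s
Outlet flows (mol/s): A 7.084, B 6.916
Sensible, products 25→49.6 °C: 54.664 kJ/s
Q = ΔH = -85.642 kJ/s = -85.642 kW
Heat removed = 308310 kJ/h

Q_out = 308000 kJ/h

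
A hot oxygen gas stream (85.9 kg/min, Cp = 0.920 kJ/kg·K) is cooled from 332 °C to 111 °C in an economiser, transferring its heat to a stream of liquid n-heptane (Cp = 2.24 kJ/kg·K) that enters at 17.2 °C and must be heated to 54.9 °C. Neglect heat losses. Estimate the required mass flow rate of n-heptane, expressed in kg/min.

ṁ_c = 207 kg/min

Heat released by hot stream: Q = 85.9 × 0.920 × (332 − 111) = 17465 kJ/min
Energy balance on cold side (adiabatic exchanger): Q = ṁ_c·Cp_c·(T_c,out − T_c,in)
ṁ_c = 17465 / [2.24 × (54.9 − 17.2)] = 206.82 kg/min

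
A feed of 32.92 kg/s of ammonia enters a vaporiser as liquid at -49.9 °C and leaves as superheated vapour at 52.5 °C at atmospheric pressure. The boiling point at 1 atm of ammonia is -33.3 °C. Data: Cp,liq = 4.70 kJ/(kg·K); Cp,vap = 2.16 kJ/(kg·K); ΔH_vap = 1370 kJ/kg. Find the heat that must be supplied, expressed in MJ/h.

Q = 194000 MJ/h

liquid -49.9→-33.3 °C: 78.02 kJ/kg
vaporisation at -33.3 °C: 1370 kJ/kg
vapour -33.3→52.5 °C: 185.33 kJ/kg
Δh = 78.02 + 1370 + 185.33 = 1633.3 kJ/kg
Q = ṁ·Δh = 32.92 kg/s × 1633.3 kJ/kg = 53770 kJ/s
|Q| = 53770 kW = 193570 MJ/h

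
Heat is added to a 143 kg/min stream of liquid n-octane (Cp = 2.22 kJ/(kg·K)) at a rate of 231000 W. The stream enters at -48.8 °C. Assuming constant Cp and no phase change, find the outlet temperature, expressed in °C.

T_out = -5.14 °C

Q = 231000 W = 13860 kJ/min
ΔT = Q/(ṁ·Cp) = 13860/(143×2.22) = 43.659 K
T_out = -48.8 + 43.659 = -5.141 °C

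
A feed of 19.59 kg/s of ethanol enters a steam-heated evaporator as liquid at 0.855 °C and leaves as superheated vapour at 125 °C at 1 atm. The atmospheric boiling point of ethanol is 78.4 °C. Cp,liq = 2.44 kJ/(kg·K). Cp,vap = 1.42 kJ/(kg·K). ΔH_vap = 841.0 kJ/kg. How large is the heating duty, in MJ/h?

liquid 0.855→78.4 °C: 189.21 kJ/kg
vaporisation at 78.4 °C: 841 kJ/kg
vapour 78.4→125 °C: 66.172 kJ/kg
Δh = 189.21 + 841 + 66.172 = 1096.4 kJ/kg
Q = ṁ·Δh = 19.59 kg/s × 1096.4 kJ/kg = 21478 kJ/s
|Q| = 21478 kW = 77321 MJ/h

Q = 77300 MJ/h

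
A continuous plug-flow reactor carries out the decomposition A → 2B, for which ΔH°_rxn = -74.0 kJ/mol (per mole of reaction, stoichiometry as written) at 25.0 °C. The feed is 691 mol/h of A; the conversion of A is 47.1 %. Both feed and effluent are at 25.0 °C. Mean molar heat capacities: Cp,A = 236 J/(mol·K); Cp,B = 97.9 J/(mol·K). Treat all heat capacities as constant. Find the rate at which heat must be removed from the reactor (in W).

Q_out = 6690 W

Extent of reaction ξ = 0.471 × 691 = 325.46 mol/h
Reaction term: ξ·ΔH°_rxn = 325.46 × -74.0 = -24084 kJ/h
Q = ΔH = -24084 kJ/h = -6.69 kW
Heat removed = 6690 W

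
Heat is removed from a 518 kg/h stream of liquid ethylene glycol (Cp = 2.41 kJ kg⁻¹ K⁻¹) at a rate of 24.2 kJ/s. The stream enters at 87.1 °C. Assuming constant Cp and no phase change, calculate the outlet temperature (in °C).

Q = 24.2 kJ/s = 87120 kJ/h
ΔT = Q/(ṁ·Cp) = 87120/(518×2.41) = 69.786 K
T_out = 87.1 − 69.786 = 17.314 °C

T_out = 17.3 °C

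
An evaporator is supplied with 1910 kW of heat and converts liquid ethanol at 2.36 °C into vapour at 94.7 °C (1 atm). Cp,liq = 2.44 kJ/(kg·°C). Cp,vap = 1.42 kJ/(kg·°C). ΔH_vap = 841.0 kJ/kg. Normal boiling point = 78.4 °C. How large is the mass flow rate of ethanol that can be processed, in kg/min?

Δh = 2.44×(78.4−2.36) + 841.0 + 1.42×(94.7−78.4) = 1049.7 kJ/kg
Q = 1910 kW = 1910 kJ/s = 114600 kJ/min
ṁ = Q/Δh = 114600 / 1049.7 = 109.18 kg/min

ṁ = 109 kg/min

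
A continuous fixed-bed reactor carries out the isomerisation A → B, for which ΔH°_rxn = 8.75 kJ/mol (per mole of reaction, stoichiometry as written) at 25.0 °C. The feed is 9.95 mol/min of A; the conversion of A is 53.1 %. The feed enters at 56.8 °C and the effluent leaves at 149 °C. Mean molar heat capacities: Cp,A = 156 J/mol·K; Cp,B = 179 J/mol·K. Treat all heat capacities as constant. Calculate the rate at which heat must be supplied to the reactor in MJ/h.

Extent of reaction ξ = 0.531 × 9.95 = 5.2835 mol/min
Reaction term: ξ·ΔH°_rxn = 5.2835 × 8.75 = 46.23 kJ/min
Sensible, feed 56.8→25 °C: -49.36 kJ/min
Outlet flows (mol/min): A 4.6665, B 5.2835
Sensible, products 25→149 °C: 207.54 kJ/min
Q = ΔH = 204.41 kJ/min = 3.4069 kW
Heat supplied = 12.265 MJ/h

Q_in = 12.3 MJ/h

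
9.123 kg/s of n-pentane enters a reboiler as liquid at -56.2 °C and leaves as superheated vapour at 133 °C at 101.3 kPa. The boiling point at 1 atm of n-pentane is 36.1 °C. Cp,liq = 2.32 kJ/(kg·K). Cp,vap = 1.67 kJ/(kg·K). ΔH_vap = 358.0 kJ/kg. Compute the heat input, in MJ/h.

Q = 24100 MJ/h

liquid -56.2→36.1 °C: 214.14 kJ/kg
vaporisation at 36.1 °C: 358 kJ/kg
vapour 36.1→133 °C: 161.82 kJ/kg
Δh = 214.14 + 358 + 161.82 = 733.96 kJ/kg
Q = ṁ·Δh = 9.123 kg/s × 733.96 kJ/kg = 6695.9 kJ/s
|Q| = 6695.9 kW = 24105 MJ/h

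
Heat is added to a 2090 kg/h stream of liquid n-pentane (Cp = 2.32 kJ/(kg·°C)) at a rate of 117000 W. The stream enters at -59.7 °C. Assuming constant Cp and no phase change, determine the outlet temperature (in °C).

Q = 117000 W = 421200 kJ/h
ΔT = Q/(ṁ·Cp) = 421200/(2090×2.32) = 86.867 K
T_out = -59.7 + 86.867 = 27.167 °C

T_out = 27.2 °C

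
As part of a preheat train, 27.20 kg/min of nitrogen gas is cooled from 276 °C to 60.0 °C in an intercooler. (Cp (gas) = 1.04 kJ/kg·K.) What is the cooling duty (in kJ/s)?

Q_c = 102 kJ/s

Q = ṁ·Cp·ΔT = 27.20 × 1.04 × (60.0 − 276) = -6110.2 kJ/min
Converting: 6110.2 / 60 s = 101.84 kW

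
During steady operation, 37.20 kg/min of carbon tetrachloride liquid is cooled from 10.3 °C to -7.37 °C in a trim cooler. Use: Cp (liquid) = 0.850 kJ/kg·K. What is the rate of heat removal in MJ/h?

Q_c = 33.5 MJ/h

Q = ṁ·Cp·ΔT = 37.20 × 0.850 × (-7.37 − 10.3) = -558.73 kJ/min
Converting: 558.73 / 60 s = 9.3121 kW
Cooling duty = 33.524 MJ/h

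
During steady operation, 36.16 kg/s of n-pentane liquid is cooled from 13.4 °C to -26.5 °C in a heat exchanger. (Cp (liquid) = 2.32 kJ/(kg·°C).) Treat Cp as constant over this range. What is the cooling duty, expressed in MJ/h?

Q = ṁ·Cp·ΔT = 36.16 × 2.32 × (-26.5 − 13.4) = -3347.3 kJ/s
Cooling duty = 12050 MJ/h

Q_c = 12100 MJ/h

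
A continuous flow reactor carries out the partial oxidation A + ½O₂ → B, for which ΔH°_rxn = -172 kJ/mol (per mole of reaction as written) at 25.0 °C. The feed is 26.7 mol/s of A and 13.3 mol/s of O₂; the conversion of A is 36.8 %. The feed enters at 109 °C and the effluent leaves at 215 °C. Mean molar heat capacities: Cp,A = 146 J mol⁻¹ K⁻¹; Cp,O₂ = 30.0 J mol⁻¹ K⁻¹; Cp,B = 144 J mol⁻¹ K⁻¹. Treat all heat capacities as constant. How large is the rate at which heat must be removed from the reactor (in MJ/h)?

Extent of reaction ξ = 0.368 × 26.7 = 9.8256 mol/s
Reaction term: ξ·ΔH°_rxn = 9.8256 × -172 = -1690 kJ/s
Sensible, feed 109→25 °C: -360.96 kJ/s
Outlet flows (mol/s): A 16.874, O₂ 8.3872, B 9.8256
Sensible, products 25→215 °C: 784.73 kJ/s
Q = ΔH = -1266.2 kJ/s = -1266.2 kW
Heat removed = 4558.5 MJ/h

Q_out = 4560 MJ/h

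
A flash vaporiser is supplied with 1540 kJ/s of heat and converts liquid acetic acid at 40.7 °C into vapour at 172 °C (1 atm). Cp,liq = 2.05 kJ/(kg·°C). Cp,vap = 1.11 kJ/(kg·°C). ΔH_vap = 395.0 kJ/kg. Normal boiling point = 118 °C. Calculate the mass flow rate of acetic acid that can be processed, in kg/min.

ṁ = 151 kg/min

Δh = 2.05×(118−40.7) + 395.0 + 1.11×(172−118) = 613.4 kJ/kg
Q = 1540 kJ/s = 1540 kJ/s = 92400 kJ/min
ṁ = Q/Δh = 92400 / 613.4 = 150.63 kg/min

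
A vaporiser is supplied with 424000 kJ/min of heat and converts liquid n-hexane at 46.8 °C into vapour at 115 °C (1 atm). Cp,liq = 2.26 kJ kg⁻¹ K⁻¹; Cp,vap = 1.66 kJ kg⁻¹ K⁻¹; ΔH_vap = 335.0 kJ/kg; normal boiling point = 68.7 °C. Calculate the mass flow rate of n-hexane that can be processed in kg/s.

Δh = 2.26×(68.7−46.8) + 335.0 + 1.66×(115−68.7) = 461.35 kJ/kg
Q = 424000 kJ/min = 7066.7 kJ/s = 7066.7 kJ/s
ṁ = Q/Δh = 7066.7 / 461.35 = 15.317 kg/s

ṁ = 15.3 kg/s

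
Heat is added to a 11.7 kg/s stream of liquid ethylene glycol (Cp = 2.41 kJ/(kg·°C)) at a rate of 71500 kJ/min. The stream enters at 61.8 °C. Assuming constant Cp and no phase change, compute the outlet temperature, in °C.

T_out = 104 °C

Q = 71500 kJ/min = 1191.7 kJ/s
ΔT = Q/(ṁ·Cp) = 1191.7/(11.7×2.41) = 42.262 K
T_out = 61.8 + 42.262 = 104.06 °C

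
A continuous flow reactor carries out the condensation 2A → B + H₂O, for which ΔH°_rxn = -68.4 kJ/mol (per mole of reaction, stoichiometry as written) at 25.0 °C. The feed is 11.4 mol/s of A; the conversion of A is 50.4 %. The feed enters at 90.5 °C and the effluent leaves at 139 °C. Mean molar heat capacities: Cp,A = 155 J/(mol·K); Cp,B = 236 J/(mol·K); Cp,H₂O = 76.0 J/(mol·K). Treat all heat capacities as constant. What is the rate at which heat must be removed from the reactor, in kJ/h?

Q_out = 397000 kJ/h

Extent of reaction ξ = 0.504 × 11.4 / 2 = 2.8728 mol/s
Reaction term: ξ·ΔH°_rxn = 2.8728 × -68.4 = -196.5 kJ/s
Sensible, feed 90.5→25 °C: -115.74 kJ/s
Outlet flows (mol/s): A 5.6544, B 2.8728, H₂O 2.8728
Sensible, products 25→139 °C: 202.09 kJ/s
Q = ΔH = -110.15 kJ/s = -110.15 kW
Heat removed = 396520 kJ/h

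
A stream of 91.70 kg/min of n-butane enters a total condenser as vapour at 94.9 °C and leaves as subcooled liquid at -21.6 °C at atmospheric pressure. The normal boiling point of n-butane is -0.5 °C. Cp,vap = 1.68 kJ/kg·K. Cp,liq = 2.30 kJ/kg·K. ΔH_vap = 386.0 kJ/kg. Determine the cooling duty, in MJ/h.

Q_c = 3270 MJ/h

vapour 94.9→-0.5 °C: -160.27 kJ/kg
condensation at -0.5 °C: -386 kJ/kg
liquid -0.5→-21.6 °C: -48.53 kJ/kg
Δh = -160.27 + -386 + -48.53 = -594.8 kJ/kg
Q = ṁ·Δh = 91.70 kg/min × -594.8 kJ/kg = -54543 kJ/min
|Q| = 909.06 kW = 3272.6 MJ/h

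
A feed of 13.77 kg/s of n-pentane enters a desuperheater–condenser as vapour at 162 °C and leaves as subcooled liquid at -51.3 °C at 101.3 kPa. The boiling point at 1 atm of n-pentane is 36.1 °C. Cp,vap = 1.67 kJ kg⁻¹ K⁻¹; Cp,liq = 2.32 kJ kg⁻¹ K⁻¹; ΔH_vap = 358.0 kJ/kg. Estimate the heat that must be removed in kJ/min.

vapour 162→36.1 °C: -210.25 kJ/kg
condensation at 36.1 °C: -358 kJ/kg
liquid 36.1→-51.3 °C: -202.77 kJ/kg
Δh = -210.25 + -358 + -202.77 = -771.02 kJ/kg
Q = ṁ·Δh = 13.77 kg/s × -771.02 kJ/kg = -10617 kJ/s
|Q| = 10617 kW = 637020 kJ/min

Q_c = 637000 kJ/min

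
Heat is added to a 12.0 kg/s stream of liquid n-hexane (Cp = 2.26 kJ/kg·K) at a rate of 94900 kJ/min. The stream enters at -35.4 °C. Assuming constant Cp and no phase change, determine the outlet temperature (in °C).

Q = 94900 kJ/min = 1581.7 kJ/s
ΔT = Q/(ṁ·Cp) = 1581.7/(12.0×2.26) = 58.321 K
T_out = -35.4 + 58.321 = 22.921 °C

T_out = 22.9 °C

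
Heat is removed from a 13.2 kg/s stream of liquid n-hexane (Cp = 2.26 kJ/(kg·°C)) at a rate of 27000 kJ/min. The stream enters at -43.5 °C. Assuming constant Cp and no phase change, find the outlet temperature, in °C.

T_out = -58.6 °C

Q = 27000 kJ/min = 450 kJ/s
ΔT = Q/(ṁ·Cp) = 450/(13.2×2.26) = 15.084 K
T_out = -43.5 − 15.084 = -58.584 °C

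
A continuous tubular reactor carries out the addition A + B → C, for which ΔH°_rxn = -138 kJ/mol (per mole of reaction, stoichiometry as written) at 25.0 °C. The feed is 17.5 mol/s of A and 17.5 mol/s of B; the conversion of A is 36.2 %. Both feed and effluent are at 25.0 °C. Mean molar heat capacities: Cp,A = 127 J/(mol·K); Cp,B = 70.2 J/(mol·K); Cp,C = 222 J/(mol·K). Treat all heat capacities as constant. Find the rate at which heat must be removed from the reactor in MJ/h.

Q_out = 3150 MJ/h

Extent of reaction ξ = 0.362 × 17.5 = 6.335 mol/s
Reaction term: ξ·ΔH°_rxn = 6.335 × -138 = -874.23 kJ/s
Q = ΔH = -874.23 kJ/s = -874.23 kW
Heat removed = 3147.2 MJ/h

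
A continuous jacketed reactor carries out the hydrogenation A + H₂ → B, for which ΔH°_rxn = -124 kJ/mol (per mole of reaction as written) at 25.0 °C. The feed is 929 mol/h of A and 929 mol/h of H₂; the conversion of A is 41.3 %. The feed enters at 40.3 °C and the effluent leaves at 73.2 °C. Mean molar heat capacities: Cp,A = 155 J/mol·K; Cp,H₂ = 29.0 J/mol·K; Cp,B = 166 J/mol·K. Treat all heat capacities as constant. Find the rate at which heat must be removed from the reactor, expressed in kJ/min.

Extent of reaction ξ = 0.413 × 929 = 383.68 mol/h
Reaction term: ξ·ΔH°_rxn = 383.68 × -124 = -47576 kJ/h
Sensible, feed 40.3→25 °C: -2615.3 kJ/h
Outlet flows (mol/h): A 545.32, H₂ 545.32, B 383.68
Sensible, products 25→73.2 °C: 7906.2 kJ/h
Q = ΔH = -42285 kJ/h = -11.746 kW
Heat removed = 704.75 kJ/min

Q_out = 705 kJ/min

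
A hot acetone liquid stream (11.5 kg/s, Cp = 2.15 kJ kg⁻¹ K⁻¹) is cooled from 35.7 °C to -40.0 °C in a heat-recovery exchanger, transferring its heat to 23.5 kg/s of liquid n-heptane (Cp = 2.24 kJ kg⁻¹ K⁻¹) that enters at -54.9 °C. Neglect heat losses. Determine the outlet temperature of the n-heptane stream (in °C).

T_c,out = -19.3 °C

Heat released by hot stream: Q = 11.5 × 2.15 × (35.7 − -40.0) = 1871.7 kJ/s
Energy balance on cold side (adiabatic exchanger): Q = ṁ_c·Cp_c·(T_c,out − T_c,in)
T_c,out = -54.9 + 1871.7/(23.5 × 2.24) = -19.344 °C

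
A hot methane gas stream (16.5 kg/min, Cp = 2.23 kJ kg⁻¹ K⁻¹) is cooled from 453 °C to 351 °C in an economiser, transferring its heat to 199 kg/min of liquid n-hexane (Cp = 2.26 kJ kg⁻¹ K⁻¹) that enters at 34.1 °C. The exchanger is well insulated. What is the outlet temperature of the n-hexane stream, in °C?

Heat released by hot stream: Q = 16.5 × 2.23 × (453 − 351) = 3753.1 kJ/min
Energy balance on cold side (adiabatic exchanger): Q = ṁ_c·Cp_c·(T_c,out − T_c,in)
T_c,out = 34.1 + 3753.1/(199 × 2.26) = 42.445 °C

T_c,out = 42.4 °C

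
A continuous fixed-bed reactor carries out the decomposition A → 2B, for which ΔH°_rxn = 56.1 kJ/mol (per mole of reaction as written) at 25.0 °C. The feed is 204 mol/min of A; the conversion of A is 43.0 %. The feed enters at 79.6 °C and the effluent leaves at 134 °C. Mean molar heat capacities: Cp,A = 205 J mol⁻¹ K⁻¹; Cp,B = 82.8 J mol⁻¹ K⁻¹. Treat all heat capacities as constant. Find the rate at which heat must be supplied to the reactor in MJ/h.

Extent of reaction ξ = 0.430 × 204 = 87.72 mol/min
Reaction term: ξ·ΔH°_rxn = 87.72 × 56.1 = 4921.1 kJ/min
Sensible, feed 79.6→25 °C: -2283.4 kJ/min
Outlet flows (mol/min): A 116.28, B 175.44
Sensible, products 25→134 °C: 4181.7 kJ/min
Q = ΔH = 6819.4 kJ/min = 113.66 kW
Heat supplied = 409.16 MJ/h

Q_in = 409 MJ/h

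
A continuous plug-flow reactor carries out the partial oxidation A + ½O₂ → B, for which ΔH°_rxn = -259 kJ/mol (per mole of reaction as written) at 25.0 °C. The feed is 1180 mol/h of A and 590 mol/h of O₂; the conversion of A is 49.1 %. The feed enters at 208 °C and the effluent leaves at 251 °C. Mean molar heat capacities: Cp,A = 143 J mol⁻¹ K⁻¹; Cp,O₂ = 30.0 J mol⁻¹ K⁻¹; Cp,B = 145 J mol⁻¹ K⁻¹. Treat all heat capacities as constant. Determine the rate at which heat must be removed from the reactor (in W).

Q_out = 39900 W

Extent of reaction ξ = 0.491 × 1180 = 579.38 mol/h
Reaction term: ξ·ΔH°_rxn = 579.38 × -259 = -150060 kJ/h
Sensible, feed 208→25 °C: -34119 kJ/h
Outlet flows (mol/h): A 600.62, O₂ 300.31, B 579.38
Sensible, products 25→251 °C: 40433 kJ/h
Q = ΔH = -143740 kJ/h = -39.929 kW
Heat removed = 39929 W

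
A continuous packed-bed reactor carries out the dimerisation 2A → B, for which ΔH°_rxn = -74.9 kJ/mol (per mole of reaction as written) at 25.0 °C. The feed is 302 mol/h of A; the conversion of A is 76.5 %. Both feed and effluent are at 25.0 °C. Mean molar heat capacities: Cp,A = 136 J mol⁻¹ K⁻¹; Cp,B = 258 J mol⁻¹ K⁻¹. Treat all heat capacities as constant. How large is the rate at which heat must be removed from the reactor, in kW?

Extent of reaction ξ = 0.765 × 302 / 2 = 115.52 mol/h
Reaction term: ξ·ΔH°_rxn = 115.52 × -74.9 = -8652.1 kJ/h
Q = ΔH = -8652.1 kJ/h = -2.4034 kW
Heat removed = 2.4034 kW

Q_out = 2.40 kW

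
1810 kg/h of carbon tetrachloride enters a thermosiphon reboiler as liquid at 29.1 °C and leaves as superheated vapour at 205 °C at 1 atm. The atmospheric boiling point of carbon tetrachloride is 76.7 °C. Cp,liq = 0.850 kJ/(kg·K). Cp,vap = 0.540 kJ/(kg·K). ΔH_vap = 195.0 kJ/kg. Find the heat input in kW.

Q = 153 kW

liquid 29.1→76.7 °C: 40.46 kJ/kg
vaporisation at 76.7 °C: 195 kJ/kg
vapour 76.7→205 °C: 69.282 kJ/kg
Δh = 40.46 + 195 + 69.282 = 304.74 kJ/kg
Q = ṁ·Δh = 1810 kg/h × 304.74 kJ/kg = 551580 kJ/h
|Q| = 153.22 kW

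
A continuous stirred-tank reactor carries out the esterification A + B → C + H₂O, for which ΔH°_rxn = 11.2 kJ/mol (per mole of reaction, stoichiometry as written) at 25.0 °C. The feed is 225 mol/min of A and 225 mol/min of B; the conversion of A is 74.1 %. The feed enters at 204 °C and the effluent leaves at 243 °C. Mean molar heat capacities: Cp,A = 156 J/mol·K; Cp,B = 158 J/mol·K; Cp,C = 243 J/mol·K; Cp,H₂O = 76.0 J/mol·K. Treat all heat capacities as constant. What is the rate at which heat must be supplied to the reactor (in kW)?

Q_in = 80.1 kW

Extent of reaction ξ = 0.741 × 225 = 166.72 mol/min
Reaction term: ξ·ΔH°_rxn = 166.72 × 11.2 = 1867.3 kJ/min
Sensible, feed 204→25 °C: -12646 kJ/min
Outlet flows (mol/min): A 58.275, B 58.275, C 166.72, H₂O 166.72
Sensible, products 25→243 °C: 15583 kJ/min
Q = ΔH = 4804.4 kJ/min = 80.073 kW
Heat supplied = 80.073 kW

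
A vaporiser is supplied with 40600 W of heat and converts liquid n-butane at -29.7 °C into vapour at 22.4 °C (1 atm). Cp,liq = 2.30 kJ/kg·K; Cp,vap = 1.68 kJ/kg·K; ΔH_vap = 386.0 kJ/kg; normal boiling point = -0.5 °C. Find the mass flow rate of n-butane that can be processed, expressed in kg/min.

Δh = 2.30×(-0.5−-29.7) + 386.0 + 1.68×(22.4−-0.5) = 491.63 kJ/kg
Q = 40600 W = 40.6 kJ/s = 2436 kJ/min
ṁ = Q/Δh = 2436 / 491.63 = 4.9549 kg/min

ṁ = 4.95 kg/min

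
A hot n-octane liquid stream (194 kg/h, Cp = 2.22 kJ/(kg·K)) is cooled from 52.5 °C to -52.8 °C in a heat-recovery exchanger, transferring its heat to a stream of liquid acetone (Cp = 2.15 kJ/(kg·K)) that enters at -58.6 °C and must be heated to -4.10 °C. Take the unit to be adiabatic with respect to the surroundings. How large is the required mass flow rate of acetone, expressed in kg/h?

Heat released by hot stream: Q = 194 × 2.22 × (52.5 − -52.8) = 45351 kJ/h
Energy balance on cold side (adiabatic exchanger): Q = ṁ_c·Cp_c·(T_c,out − T_c,in)
ṁ_c = 45351 / [2.15 × (-4.10 − -58.6)] = 387.03 kg/h

ṁ_c = 387 kg/h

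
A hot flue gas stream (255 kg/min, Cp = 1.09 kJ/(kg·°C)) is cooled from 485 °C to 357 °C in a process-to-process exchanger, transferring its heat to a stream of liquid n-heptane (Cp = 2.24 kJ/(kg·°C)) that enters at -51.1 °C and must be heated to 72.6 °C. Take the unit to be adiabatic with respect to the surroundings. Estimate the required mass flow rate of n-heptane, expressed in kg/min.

Heat released by hot stream: Q = 255 × 1.09 × (485 − 357) = 35578 kJ/min
Energy balance on cold side (adiabatic exchanger): Q = ṁ_c·Cp_c·(T_c,out − T_c,in)
ṁ_c = 35578 / [2.24 × (72.6 − -51.1)] = 128.4 kg/min

ṁ_c = 128 kg/min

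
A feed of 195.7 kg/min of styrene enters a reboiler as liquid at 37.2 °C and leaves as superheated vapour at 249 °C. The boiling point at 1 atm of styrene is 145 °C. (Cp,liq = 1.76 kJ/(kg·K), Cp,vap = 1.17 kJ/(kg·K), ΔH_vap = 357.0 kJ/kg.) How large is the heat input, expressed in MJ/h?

liquid 37.2→145 °C: 189.73 kJ/kg
vaporisation at 145 °C: 357 kJ/kg
vapour 145→249 °C: 121.68 kJ/kg
Δh = 189.73 + 357 + 121.68 = 668.41 kJ/kg
Q = ṁ·Δh = 195.7 kg/min × 668.41 kJ/kg = 130810 kJ/min
|Q| = 2180.1 kW = 7848.4 MJ/h

Q = 7850 MJ/h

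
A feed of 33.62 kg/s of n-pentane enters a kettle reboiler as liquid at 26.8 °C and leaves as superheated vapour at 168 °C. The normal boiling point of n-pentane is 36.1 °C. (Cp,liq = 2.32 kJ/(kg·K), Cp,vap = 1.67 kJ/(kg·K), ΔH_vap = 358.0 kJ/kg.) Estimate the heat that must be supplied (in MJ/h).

liquid 26.8→36.1 °C: 21.576 kJ/kg
vaporisation at 36.1 °C: 358 kJ/kg
vapour 36.1→168 °C: 220.27 kJ/kg
Δh = 21.576 + 358 + 220.27 = 599.85 kJ/kg
Q = ṁ·Δh = 33.62 kg/s × 599.85 kJ/kg = 20167 kJ/s
|Q| = 20167 kW = 72601 MJ/h

Q = 72600 MJ/h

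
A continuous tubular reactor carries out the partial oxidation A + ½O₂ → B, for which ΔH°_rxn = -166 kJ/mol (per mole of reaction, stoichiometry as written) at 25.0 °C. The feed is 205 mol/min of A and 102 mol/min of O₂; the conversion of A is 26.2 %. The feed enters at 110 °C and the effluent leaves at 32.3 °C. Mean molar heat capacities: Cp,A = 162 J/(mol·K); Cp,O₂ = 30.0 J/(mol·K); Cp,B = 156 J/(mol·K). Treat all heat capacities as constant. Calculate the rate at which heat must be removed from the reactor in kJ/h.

Q_out = 705000 kJ/h

Extent of reaction ξ = 0.262 × 205 = 53.71 mol/min
Reaction term: ξ·ΔH°_rxn = 53.71 × -166 = -8915.9 kJ/min
Sensible, feed 110→25 °C: -3082.9 kJ/min
Outlet flows (mol/min): A 151.29, O₂ 75.145, B 53.71
Sensible, products 25→32.3 °C: 256.54 kJ/min
Q = ΔH = -11742 kJ/min = -195.7 kW
Heat removed = 704540 kJ/h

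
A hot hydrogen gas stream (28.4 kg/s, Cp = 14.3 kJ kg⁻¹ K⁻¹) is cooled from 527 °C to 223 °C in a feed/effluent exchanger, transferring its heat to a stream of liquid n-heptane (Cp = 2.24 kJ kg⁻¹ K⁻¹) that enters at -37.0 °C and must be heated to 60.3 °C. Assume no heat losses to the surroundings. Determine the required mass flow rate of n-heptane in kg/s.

Heat released by hot stream: Q = 28.4 × 14.3 × (527 − 223) = 123460 kJ/s
Energy balance on cold side (adiabatic exchanger): Q = ṁ_c·Cp_c·(T_c,out − T_c,in)
ṁ_c = 123460 / [2.24 × (60.3 − -37.0)] = 566.46 kg/s

ṁ_c = 566 kg/s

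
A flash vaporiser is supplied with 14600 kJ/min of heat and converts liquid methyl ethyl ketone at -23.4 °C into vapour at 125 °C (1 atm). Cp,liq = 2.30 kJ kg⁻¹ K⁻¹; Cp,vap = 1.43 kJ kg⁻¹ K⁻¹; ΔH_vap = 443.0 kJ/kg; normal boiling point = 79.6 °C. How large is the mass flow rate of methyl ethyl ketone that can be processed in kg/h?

Δh = 2.30×(79.6−-23.4) + 443.0 + 1.43×(125−79.6) = 744.82 kJ/kg
Q = 14600 kJ/min = 243.33 kJ/s = 876000 kJ/h
ṁ = Q/Δh = 876000 / 744.82 = 1176.1 kg/h

ṁ = 1180 kg/h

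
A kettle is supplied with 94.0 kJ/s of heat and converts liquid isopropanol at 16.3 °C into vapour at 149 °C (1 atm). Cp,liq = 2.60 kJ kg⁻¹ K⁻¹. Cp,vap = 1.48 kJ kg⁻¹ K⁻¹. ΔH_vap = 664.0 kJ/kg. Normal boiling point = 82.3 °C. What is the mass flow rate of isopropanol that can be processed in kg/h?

Δh = 2.60×(82.3−16.3) + 664.0 + 1.48×(149−82.3) = 934.32 kJ/kg
Q = 94.0 kJ/s = 94 kJ/s = 338400 kJ/h
ṁ = Q/Δh = 338400 / 934.32 = 362.19 kg/h

ṁ = 362 kg/h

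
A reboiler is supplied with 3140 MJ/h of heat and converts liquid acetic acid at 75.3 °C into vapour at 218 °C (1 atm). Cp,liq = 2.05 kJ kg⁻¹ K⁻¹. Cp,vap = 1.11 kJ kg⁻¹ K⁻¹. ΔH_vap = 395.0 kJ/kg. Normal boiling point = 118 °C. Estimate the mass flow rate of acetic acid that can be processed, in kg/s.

ṁ = 1.47 kg/s

Δh = 2.05×(118−75.3) + 395.0 + 1.11×(218−118) = 593.53 kJ/kg
Q = 3140 MJ/h = 872.22 kJ/s = 872.22 kJ/s
ṁ = Q/Δh = 872.22 / 593.53 = 1.4695 kg/s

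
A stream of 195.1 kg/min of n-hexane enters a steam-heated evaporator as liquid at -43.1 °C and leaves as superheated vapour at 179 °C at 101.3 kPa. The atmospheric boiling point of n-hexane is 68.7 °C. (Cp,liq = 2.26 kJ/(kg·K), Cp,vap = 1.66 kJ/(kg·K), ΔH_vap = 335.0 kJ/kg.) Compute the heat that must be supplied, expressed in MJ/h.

liquid -43.1→68.7 °C: 252.67 kJ/kg
vaporisation at 68.7 °C: 335 kJ/kg
vapour 68.7→179 °C: 183.1 kJ/kg
Δh = 252.67 + 335 + 183.1 = 770.77 kJ/kg
Q = ṁ·Δh = 195.1 kg/min × 770.77 kJ/kg = 150380 kJ/min
|Q| = 2506.3 kW = 9022.6 MJ/h

Q = 9020 MJ/h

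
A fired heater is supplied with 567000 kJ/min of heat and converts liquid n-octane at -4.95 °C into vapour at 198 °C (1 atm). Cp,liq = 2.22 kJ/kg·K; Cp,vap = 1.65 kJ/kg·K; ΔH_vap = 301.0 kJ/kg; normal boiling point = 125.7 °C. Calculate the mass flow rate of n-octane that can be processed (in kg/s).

ṁ = 13.3 kg/s

Δh = 2.22×(125.7−-4.95) + 301.0 + 1.65×(198−125.7) = 710.34 kJ/kg
Q = 567000 kJ/min = 9450 kJ/s = 9450 kJ/s
ṁ = Q/Δh = 9450 / 710.34 = 13.304 kg/s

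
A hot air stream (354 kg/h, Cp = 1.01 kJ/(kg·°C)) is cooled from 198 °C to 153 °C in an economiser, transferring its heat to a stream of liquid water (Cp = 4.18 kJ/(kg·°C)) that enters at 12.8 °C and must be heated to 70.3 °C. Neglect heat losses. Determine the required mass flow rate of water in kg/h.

Heat released by hot stream: Q = 354 × 1.01 × (198 − 153) = 16089 kJ/h
Energy balance on cold side (adiabatic exchanger): Q = ṁ_c·Cp_c·(T_c,out − T_c,in)
ṁ_c = 16089 / [4.18 × (70.3 − 12.8)] = 66.941 kg/h

ṁ_c = 66.9 kg/h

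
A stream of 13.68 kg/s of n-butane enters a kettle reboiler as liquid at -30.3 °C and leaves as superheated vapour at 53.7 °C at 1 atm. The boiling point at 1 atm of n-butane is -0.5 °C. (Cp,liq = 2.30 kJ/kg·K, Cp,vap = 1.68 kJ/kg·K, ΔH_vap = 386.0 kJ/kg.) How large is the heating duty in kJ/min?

liquid -30.3→-0.5 °C: 68.54 kJ/kg
vaporisation at -0.5 °C: 386 kJ/kg
vapour -0.5→53.7 °C: 91.056 kJ/kg
Δh = 68.54 + 386 + 91.056 = 545.6 kJ/kg
Q = ṁ·Δh = 13.68 kg/s × 545.6 kJ/kg = 7463.8 kJ/s
|Q| = 7463.8 kW = 447830 kJ/min

Q = 448000 kJ/min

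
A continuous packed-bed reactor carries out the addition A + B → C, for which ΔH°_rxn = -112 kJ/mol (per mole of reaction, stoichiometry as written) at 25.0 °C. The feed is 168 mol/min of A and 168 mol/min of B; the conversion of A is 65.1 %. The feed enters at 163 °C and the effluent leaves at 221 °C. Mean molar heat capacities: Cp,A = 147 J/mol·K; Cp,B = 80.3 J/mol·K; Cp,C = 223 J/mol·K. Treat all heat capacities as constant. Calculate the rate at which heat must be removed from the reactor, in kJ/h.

Extent of reaction ξ = 0.651 × 168 = 109.37 mol/min
Reaction term: ξ·ΔH°_rxn = 109.37 × -112 = -12249 kJ/min
Sensible, feed 163→25 °C: -5269.7 kJ/min
Outlet flows (mol/min): A 58.632, B 58.632, C 109.37
Sensible, products 25→221 °C: 7392.4 kJ/min
Q = ΔH = -10127 kJ/min = -168.78 kW
Heat removed = 607590 kJ/h

Q_out = 608000 kJ/h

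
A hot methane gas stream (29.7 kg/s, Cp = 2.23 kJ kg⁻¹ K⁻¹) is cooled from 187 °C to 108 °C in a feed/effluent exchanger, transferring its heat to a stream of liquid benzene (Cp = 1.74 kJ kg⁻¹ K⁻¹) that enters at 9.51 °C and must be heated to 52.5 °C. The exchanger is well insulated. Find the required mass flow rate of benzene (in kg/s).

Heat released by hot stream: Q = 29.7 × 2.23 × (187 − 108) = 5232.2 kJ/s
Energy balance on cold side (adiabatic exchanger): Q = ṁ_c·Cp_c·(T_c,out − T_c,in)
ṁ_c = 5232.2 / [1.74 × (52.5 − 9.51)] = 69.947 kg/s

ṁ_c = 69.9 kg/s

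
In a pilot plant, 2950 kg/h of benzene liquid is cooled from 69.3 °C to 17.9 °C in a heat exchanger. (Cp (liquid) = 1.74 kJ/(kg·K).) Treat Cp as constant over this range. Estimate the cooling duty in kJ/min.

Q_c = 4400 kJ/min

Q = ṁ·Cp·ΔT = 2950 × 1.74 × (17.9 − 69.3) = -263840 kJ/h
Converting: 263840 / 3600 s = 73.288 kW
Cooling duty = 4397.3 kJ/min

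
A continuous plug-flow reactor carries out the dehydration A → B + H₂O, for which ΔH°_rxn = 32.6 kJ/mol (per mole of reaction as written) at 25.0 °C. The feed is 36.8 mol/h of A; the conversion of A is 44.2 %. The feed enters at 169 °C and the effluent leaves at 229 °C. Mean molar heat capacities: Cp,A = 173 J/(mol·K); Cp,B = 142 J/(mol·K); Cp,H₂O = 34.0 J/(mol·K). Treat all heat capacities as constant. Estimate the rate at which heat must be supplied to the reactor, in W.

Q_in = 256 W

Extent of reaction ξ = 0.442 × 36.8 = 16.266 mol/h
Reaction term: ξ·ΔH°_rxn = 16.266 × 32.6 = 530.26 kJ/h
Sensible, feed 169→25 °C: -916.76 kJ/h
Outlet flows (mol/h): A 20.534, B 16.266, H₂O 16.266
Sensible, products 25→229 °C: 1308.7 kJ/h
Q = ΔH = 922.2 kJ/h = 0.25617 kW
Heat supplied = 256.17 W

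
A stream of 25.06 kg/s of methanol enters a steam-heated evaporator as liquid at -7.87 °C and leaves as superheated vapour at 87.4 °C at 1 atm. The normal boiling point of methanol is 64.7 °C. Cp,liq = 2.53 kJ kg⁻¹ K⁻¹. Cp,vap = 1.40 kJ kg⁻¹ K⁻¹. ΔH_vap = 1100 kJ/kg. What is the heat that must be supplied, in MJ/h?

Q = 119000 MJ/h

liquid -7.87→64.7 °C: 183.6 kJ/kg
vaporisation at 64.7 °C: 1100 kJ/kg
vapour 64.7→87.4 °C: 31.78 kJ/kg
Δh = 183.6 + 1100 + 31.78 = 1315.4 kJ/kg
Q = ṁ·Δh = 25.06 kg/s × 1315.4 kJ/kg = 32963 kJ/s
|Q| = 32963 kW = 118670 MJ/h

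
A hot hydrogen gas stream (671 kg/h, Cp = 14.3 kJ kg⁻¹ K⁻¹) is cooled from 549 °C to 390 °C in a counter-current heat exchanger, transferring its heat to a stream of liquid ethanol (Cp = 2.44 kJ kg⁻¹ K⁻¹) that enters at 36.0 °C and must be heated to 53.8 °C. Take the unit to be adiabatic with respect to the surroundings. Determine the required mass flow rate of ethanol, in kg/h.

ṁ_c = 35100 kg/h

Heat released by hot stream: Q = 671 × 14.3 × (549 − 390) = 1.5257e+06 kJ/h
Energy balance on cold side (adiabatic exchanger): Q = ṁ_c·Cp_c·(T_c,out − T_c,in)
ṁ_c = 1.5257e+06 / [2.44 × (53.8 − 36.0)] = 35127 kg/h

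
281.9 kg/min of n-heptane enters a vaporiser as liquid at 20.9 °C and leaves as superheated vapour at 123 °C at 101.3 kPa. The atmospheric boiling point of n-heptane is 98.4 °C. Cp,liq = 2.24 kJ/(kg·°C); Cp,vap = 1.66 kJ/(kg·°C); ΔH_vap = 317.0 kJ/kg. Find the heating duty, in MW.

Q = 2.50 MW

liquid 20.9→98.4 °C: 173.6 kJ/kg
vaporisation at 98.4 °C: 317 kJ/kg
vapour 98.4→123 °C: 40.836 kJ/kg
Δh = 173.6 + 317 + 40.836 = 531.44 kJ/kg
Q = ṁ·Δh = 281.9 kg/min × 531.44 kJ/kg = 149810 kJ/min
|Q| = 2496.9 kW = 2.4969 MW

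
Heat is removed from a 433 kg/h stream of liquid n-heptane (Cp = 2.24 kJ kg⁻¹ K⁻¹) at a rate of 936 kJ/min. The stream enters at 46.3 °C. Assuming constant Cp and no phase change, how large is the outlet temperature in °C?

T_out = -11.6 °C

Q = 936 kJ/min = 56160 kJ/h
ΔT = Q/(ṁ·Cp) = 56160/(433×2.24) = 57.902 K
T_out = 46.3 − 57.902 = -11.602 °C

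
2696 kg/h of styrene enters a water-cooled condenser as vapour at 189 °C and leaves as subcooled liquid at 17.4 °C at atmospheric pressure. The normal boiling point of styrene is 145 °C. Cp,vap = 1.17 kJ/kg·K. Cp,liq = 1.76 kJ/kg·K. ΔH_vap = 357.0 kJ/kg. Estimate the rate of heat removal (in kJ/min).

vapour 189→145 °C: -51.48 kJ/kg
condensation at 145 °C: -357 kJ/kg
liquid 145→17.4 °C: -224.58 kJ/kg
Δh = -51.48 + -357 + -224.58 = -633.06 kJ/kg
Q = ṁ·Δh = 2696 kg/h × -633.06 kJ/kg = -1.7067e+06 kJ/h
|Q| = 474.09 kW = 28445 kJ/min

Q_c = 28400 kJ/min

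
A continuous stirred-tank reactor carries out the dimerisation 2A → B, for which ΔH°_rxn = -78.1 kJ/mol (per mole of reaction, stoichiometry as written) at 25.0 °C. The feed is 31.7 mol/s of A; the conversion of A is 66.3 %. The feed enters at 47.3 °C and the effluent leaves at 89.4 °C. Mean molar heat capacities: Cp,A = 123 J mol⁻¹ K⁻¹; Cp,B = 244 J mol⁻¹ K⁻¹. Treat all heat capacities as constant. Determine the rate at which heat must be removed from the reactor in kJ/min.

Extent of reaction ξ = 0.663 × 31.7 / 2 = 10.509 mol/s
Reaction term: ξ·ΔH°_rxn = 10.509 × -78.1 = -820.72 kJ/s
Sensible, feed 47.3→25 °C: -86.95 kJ/s
Outlet flows (mol/s): A 10.683, B 10.509
Sensible, products 25→89.4 °C: 249.75 kJ/s
Q = ΔH = -657.92 kJ/s = -657.92 kW
Heat removed = 39475 kJ/min

Q_out = 39500 kJ/min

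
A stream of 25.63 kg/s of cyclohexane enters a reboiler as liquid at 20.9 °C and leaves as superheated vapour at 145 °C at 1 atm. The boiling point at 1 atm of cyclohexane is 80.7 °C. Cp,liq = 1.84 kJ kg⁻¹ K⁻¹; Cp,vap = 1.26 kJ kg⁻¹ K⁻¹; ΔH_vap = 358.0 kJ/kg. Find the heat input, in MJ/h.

Q = 50700 MJ/h

liquid 20.9→80.7 °C: 110.03 kJ/kg
vaporisation at 80.7 °C: 358 kJ/kg
vapour 80.7→145 °C: 81.018 kJ/kg
Δh = 110.03 + 358 + 81.018 = 549.05 kJ/kg
Q = ṁ·Δh = 25.63 kg/s × 549.05 kJ/kg = 14072 kJ/s
|Q| = 14072 kW = 50660 MJ/h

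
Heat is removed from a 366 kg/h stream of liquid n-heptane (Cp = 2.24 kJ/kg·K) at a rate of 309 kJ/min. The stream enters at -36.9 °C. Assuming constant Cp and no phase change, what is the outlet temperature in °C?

T_out = -59.5 °C

Q = 309 kJ/min = 18540 kJ/h
ΔT = Q/(ṁ·Cp) = 18540/(366×2.24) = 22.614 K
T_out = -36.9 − 22.614 = -59.514 °C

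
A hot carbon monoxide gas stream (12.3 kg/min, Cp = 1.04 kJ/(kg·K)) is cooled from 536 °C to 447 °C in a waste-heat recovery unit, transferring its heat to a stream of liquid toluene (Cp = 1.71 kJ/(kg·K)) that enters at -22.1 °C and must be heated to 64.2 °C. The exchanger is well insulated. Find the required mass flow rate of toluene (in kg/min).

Heat released by hot stream: Q = 12.3 × 1.04 × (536 − 447) = 1138.5 kJ/min
Energy balance on cold side (adiabatic exchanger): Q = ṁ_c·Cp_c·(T_c,out − T_c,in)
ṁ_c = 1138.5 / [1.71 × (64.2 − -22.1)] = 7.7147 kg/min

ṁ_c = 7.71 kg/min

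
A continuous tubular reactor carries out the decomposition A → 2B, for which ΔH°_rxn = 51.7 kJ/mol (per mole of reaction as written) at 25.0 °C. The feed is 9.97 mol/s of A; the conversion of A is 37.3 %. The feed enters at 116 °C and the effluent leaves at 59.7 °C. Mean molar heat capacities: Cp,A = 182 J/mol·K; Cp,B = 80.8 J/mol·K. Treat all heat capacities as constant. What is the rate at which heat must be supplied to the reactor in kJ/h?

Q_in = 315000 kJ/h

Extent of reaction ξ = 0.373 × 9.97 = 3.7188 mol/s
Reaction term: ξ·ΔH°_rxn = 3.7188 × 51.7 = 192.26 kJ/s
Sensible, feed 116→25 °C: -165.12 kJ/s
Outlet flows (mol/s): A 6.2512, B 7.4376
Sensible, products 25→59.7 °C: 60.332 kJ/s
Q = ΔH = 87.471 kJ/s = 87.471 kW
Heat supplied = 314900 kJ/h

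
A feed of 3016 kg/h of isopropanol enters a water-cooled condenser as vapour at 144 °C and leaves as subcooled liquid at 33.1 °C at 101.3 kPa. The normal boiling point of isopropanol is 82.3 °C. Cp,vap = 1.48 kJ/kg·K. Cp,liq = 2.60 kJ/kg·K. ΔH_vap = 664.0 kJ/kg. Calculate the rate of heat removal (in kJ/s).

Q_c = 740 kJ/s

vapour 144→82.3 °C: -91.316 kJ/kg
condensation at 82.3 °C: -664 kJ/kg
liquid 82.3→33.1 °C: -127.92 kJ/kg
Δh = -91.316 + -664 + -127.92 = -883.24 kJ/kg
Q = ṁ·Δh = 3016 kg/h × -883.24 kJ/kg = -2.6638e+06 kJ/h
|Q| = 739.96 kW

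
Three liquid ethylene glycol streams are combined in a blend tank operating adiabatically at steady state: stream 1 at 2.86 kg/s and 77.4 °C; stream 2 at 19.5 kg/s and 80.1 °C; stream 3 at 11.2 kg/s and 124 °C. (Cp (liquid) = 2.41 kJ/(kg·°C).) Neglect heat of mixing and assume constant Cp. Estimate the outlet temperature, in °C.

T_out = 94.5 °C

Energy balance with Q = 0: Σ ṁᵢCp,ᵢ(T_out − Tᵢ) = 0
T_out = Σ ṁᵢCp,ᵢTᵢ / Σ ṁᵢCp,ᵢ
      = 7644.8 / 80.88 = 94.521 °C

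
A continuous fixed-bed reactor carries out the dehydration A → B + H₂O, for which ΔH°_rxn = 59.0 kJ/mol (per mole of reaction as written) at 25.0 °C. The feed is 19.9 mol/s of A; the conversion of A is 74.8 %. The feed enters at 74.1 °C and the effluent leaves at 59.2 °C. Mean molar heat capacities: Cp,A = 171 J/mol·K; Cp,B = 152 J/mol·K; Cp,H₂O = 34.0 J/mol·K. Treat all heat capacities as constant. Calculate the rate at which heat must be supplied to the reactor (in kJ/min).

Q_in = 50100 kJ/min

Extent of reaction ξ = 0.748 × 19.9 = 14.885 mol/s
Reaction term: ξ·ΔH°_rxn = 14.885 × 59.0 = 878.23 kJ/s
Sensible, feed 74.1→25 °C: -167.08 kJ/s
Outlet flows (mol/s): A 5.0148, B 14.885, H₂O 14.885
Sensible, products 25→59.2 °C: 124.02 kJ/s
Q = ΔH = 835.16 kJ/s = 835.16 kW
Heat supplied = 50110 kJ/min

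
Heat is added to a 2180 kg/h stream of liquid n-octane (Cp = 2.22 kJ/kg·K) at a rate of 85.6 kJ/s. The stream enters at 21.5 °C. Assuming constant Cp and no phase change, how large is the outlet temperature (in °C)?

Q = 85.6 kJ/s = 308160 kJ/h
ΔT = Q/(ṁ·Cp) = 308160/(2180×2.22) = 63.675 K
T_out = 21.5 + 63.675 = 85.175 °C

T_out = 85.2 °C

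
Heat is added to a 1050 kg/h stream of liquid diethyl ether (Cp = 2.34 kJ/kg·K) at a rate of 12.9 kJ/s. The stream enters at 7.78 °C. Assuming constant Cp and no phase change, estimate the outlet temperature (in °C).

T_out = 26.7 °C

Q = 12.9 kJ/s = 46440 kJ/h
ΔT = Q/(ṁ·Cp) = 46440/(1050×2.34) = 18.901 K
T_out = 7.78 + 18.901 = 26.681 °C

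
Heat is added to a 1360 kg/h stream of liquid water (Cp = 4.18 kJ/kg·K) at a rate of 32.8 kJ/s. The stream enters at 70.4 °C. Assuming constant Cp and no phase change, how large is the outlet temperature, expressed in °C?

Q = 32.8 kJ/s = 118080 kJ/h
ΔT = Q/(ṁ·Cp) = 118080/(1360×4.18) = 20.771 K
T_out = 70.4 + 20.771 = 91.171 °C

T_out = 91.2 °C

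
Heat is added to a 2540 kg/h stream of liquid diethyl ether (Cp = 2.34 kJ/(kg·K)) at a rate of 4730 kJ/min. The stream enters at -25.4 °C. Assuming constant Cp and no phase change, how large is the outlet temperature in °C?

Q = 4730 kJ/min = 283800 kJ/h
ΔT = Q/(ṁ·Cp) = 283800/(2540×2.34) = 47.749 K
T_out = -25.4 + 47.749 = 22.349 °C

T_out = 22.3 °C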